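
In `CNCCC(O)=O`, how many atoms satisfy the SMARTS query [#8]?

2

The query [#8] means: #8 matches any oxygen atom.
Check the 7 heavy atoms by environment: 4× C → no; 1× N → no; 2× O → match.
That gives 2 matching atoms.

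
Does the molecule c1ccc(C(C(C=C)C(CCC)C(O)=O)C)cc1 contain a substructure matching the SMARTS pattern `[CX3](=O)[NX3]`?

No

The pattern [CX3](=O)[NX3] describes a carbonyl carbon bonded to a trivalent nitrogen — an amide.
The closest candidate here is a carboxylic acid group (-C(=O)OH), but the carbonyl is bonded to O, not to an NX3 nitrogen. No other fragment satisfies the full query, so there is no match.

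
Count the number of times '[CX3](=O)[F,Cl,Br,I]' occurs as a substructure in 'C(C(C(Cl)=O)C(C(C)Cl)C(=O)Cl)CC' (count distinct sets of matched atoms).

2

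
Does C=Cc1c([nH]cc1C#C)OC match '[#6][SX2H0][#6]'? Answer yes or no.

No

The pattern [#6][SX2H0][#6] describes an aliphatic sulfur bridging two carbons with no H on the sulfur — a thioether.
The closest candidate here is a methoxy ether (-OCH3), but the bridging atom is O, not S. No other fragment satisfies the full query, so there is no match.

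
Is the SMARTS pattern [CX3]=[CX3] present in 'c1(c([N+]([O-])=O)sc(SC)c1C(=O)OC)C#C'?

No

The pattern [CX3]=[CX3] describes a non-aromatic C=C double bond between two sp2 carbons — an alkene.
The closest candidate here is an ethynyl group (-C#CH), but the C-C bond is a triple bond, not a double bond. No other fragment satisfies the full query, so there is no match.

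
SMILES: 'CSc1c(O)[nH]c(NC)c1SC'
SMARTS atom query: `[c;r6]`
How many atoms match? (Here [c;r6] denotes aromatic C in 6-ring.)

Check the 12 heavy atoms by environment: 1× n (aromatic, in 5-ring) → no; 4× c (aromatic, in 5-ring) → no; 2× S (acyclic) → no; 3× C (acyclic) → no; 1× O (acyclic) → no; 1× N (acyclic) → no.
No environment satisfies the query, so 0 matching atoms.

0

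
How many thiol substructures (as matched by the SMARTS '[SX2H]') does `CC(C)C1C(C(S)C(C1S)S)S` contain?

4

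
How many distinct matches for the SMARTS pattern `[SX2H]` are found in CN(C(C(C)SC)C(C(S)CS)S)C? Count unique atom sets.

3

[SX2H] is the SMARTS for a thiol: an aliphatic sulfur with two connections, one being H.
The molecule carries 3 separate instances of a thiol (-SH) meeting every constraint; each maps to a distinct set of atoms, giving 3 matches.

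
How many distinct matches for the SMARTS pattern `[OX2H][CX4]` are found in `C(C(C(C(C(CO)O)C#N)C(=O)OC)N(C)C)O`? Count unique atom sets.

3

[OX2H][CX4] is the SMARTS for an aliphatic alcohol: a hydroxyl oxygen bound to an sp3 (X4) carbon.
The molecule carries 3 separate instances of a hydroxyl group (-OH) meeting every constraint; each maps to a distinct set of atoms, giving 3 matches.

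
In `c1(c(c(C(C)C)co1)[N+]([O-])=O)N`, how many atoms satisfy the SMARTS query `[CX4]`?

The query [CX4] means: C with X4: aliphatic carbon with exactly 4 total connections (bonds + H).
Check the 12 heavy atoms by environment: 1× o (aromatic, X2) → no; 4× c (aromatic, X3) → no; 1× N (X3) → no; 3× C (X4) → match; 1× N (charge +1, X3) → no; 1× O (charge -1, X1) → no; 1× O (X1) → no.
That gives 3 matching atoms.

3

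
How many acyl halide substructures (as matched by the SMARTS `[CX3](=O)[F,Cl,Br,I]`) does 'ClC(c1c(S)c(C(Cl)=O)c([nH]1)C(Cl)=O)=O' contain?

3

[CX3](=O)[F,Cl,Br,I] is the SMARTS for an acyl halide: a carbonyl carbon bonded to a halogen.
The molecule carries 3 separate instances of an acyl chloride (-C(=O)Cl) meeting every constraint; each maps to a distinct set of atoms, giving 3 matches.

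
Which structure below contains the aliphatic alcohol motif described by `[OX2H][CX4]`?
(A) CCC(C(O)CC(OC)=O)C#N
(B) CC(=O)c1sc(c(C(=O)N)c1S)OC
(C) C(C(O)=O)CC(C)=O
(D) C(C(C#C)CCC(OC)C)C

A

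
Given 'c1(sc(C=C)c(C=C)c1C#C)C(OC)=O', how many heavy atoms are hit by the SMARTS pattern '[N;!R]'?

0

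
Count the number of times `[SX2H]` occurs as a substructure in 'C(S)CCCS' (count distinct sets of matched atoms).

[SX2H] is the SMARTS for a thiol: an aliphatic sulfur with two connections, one being H.
The molecule carries 2 separate instances of a thiol (-SH) meeting every constraint; each maps to a distinct set of atoms, giving 2 matches.

2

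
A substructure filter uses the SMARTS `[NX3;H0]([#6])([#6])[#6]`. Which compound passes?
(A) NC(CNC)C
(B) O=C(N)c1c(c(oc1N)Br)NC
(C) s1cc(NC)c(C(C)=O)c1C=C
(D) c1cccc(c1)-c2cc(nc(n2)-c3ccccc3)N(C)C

D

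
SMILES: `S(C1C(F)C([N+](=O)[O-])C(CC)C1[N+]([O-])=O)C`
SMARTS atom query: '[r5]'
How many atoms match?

The query [r5] means: r5 matches atoms in a five-membered ring.
Check the 16 heavy atoms by environment: 5× C (in 5-ring) → match; 3× C (acyclic) → no; 1× S (acyclic) → no; 2× N (charge +1, acyclic) → no; 2× O (charge -1, acyclic) → no; 2× O (acyclic) → no; 1× F (acyclic) → no.
That gives 5 matching atoms.

5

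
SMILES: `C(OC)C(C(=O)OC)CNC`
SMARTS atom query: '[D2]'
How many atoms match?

5

Check the 11 heavy atoms by environment: 2× C (D2) → match; 2× C (D3) → no; 1× N (D2) → match; 3× C (D1) → no; 1× O (D1) → no; 2× O (D2) → match.
Summing the matching environments: 2 + 1 + 2 = 5 matching atoms.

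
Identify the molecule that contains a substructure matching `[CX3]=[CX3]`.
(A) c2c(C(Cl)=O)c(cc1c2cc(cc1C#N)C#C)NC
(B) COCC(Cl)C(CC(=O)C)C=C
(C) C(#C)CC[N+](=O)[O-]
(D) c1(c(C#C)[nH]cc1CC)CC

[CX3]=[CX3] describes a non-aromatic C=C double bond between two sp2 carbons (an alkene).
(A) has an ethynyl group (-C#CH) but the C-C bond is a triple bond, not a double bond.
(B) contains a vinyl group (-CH=CH2), which satisfies every atom and bond constraint.
(C) has an ethynyl group (-C#CH) but the C-C bond is a triple bond, not a double bond.
(D) has an ethynyl group (-C#CH) but the C-C bond is a triple bond, not a double bond.
So the answer is (B).

B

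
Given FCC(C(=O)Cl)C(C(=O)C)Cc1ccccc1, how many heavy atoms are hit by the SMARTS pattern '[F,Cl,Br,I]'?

2

Check the 17 heavy atoms by environment: 7× C → no; 1× F → match; 6× c (aromatic) → no; 2× O → no; 1× Cl → match.
Summing the matching environments: 1 + 1 = 2 matching atoms.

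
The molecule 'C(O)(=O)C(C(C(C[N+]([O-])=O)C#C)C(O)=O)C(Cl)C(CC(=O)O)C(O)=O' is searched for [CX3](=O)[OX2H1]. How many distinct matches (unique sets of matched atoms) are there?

[CX3](=O)[OX2H1] is the SMARTS for a carboxylic acid: an sp2 carbon double-bonded to O and single-bonded to an -OH oxygen.
The molecule carries 4 separate instances of a carboxylic acid group (-C(=O)OH) meeting every constraint; each maps to a distinct set of atoms, giving 4 matches.

4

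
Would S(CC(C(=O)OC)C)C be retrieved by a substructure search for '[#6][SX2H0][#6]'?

Yes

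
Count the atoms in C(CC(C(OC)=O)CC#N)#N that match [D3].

The query [D3] means: atom with exactly three heavy-atom neighbours.
Check the 11 heavy atoms by environment: 4× C (D2) → no; 2× C (D3) → match; 2× N (D1) → no; 1× O (D1) → no; 1× O (D2) → no; 1× C (D1) → no.
That gives 2 matching atoms.

2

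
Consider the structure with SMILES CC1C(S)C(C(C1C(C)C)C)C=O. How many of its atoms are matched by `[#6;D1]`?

Check the 13 heavy atoms by environment: 6× C (D3) → no; 1× S (D1) → no; 4× C (D1) → match; 1× C (D2) → no; 1× O (D1) → no.
That gives 4 matching atoms.

4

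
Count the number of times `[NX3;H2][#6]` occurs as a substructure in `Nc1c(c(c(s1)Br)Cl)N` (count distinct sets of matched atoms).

[NX3;H2][#6] is the SMARTS for a primary amine: a trivalent nitrogen with two H attached to carbon.
The molecule carries 2 separate instances of a primary amino group (-NH2) meeting every constraint; each maps to a distinct set of atoms, giving 2 matches.

2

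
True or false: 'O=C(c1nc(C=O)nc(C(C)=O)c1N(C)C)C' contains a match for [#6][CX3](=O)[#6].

The pattern [#6][CX3](=O)[#6] describes a carbonyl carbon (no H) flanked by two carbons — a ketone.
The molecule carries an acetyl/ketone group (-C(=O)CH3), whose atoms satisfy every constraint of the query, so the pattern matches.

True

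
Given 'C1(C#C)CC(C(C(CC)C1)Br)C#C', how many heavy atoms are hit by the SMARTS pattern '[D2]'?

5

The query [D2] means: atom with exactly two heavy-atom neighbours.
Check the 13 heavy atoms by environment: 5× C (D2) → match; 4× C (D3) → no; 3× C (D1) → no; 1× Br (D1) → no.
That gives 5 matching atoms.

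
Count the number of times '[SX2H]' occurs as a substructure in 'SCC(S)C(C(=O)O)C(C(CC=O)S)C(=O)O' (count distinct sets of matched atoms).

3

[SX2H] is the SMARTS for a thiol: an aliphatic sulfur with two connections, one being H.
The molecule carries 3 separate instances of a thiol (-SH) meeting every constraint; each maps to a distinct set of atoms, giving 3 matches.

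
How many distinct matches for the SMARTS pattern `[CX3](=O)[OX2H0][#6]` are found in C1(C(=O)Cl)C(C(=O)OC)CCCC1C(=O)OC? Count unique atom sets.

2

[CX3](=O)[OX2H0][#6] is the SMARTS for an ester: a carbonyl carbon bonded to an oxygen that is itself bonded to carbon (no H on that O).
The molecule carries 2 separate instances of a methyl-ester group (-C(=O)OCH3) meeting every constraint; each maps to a distinct set of atoms, giving 2 matches.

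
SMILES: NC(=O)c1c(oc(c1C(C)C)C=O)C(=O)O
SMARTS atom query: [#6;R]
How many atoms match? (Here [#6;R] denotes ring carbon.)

The query [#6;R] means: carbon that is part of a ring.
Check the 16 heavy atoms by environment: 1× o (aromatic, in 5-ring) → no; 4× c (aromatic, in 5-ring) → match; 6× C (acyclic) → no; 4× O (acyclic) → no; 1× N (acyclic) → no.
That gives 4 matching atoms.

4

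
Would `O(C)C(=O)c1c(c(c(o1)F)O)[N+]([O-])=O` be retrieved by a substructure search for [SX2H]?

No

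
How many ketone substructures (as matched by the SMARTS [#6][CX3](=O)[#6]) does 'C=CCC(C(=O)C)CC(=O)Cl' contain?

1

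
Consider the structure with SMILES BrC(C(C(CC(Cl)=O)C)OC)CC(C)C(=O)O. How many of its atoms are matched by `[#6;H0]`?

2

The query [#6;H0] means: any carbon with no attached hydrogen.
Check the 17 heavy atoms by environment: 3× C (H3) → no; 4× C (H1) → no; 2× C (H2) → no; 3× O (H0) → no; 2× C (H0) → match; 1× O (H1) → no; 1× Br (H0) → no; 1× Cl (H0) → no.
That gives 2 matching atoms.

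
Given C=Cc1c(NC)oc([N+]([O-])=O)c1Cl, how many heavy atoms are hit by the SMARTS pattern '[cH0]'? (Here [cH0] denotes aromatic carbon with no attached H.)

4

The query [cH0] means: aromatic carbon with no attached hydrogen (substituted or ring-fusion).
Check the 13 heavy atoms by environment: 1× o (aromatic, H0) → no; 4× c (aromatic, H0) → match; 1× C (H1) → no; 1× C (H2) → no; 1× N (charge +1, H0) → no; 1× O (charge -1, H0) → no; 1× O (H0) → no; 1× N (H1) → no; 1× C (H3) → no; 1× Cl (H0) → no.
That gives 4 matching atoms.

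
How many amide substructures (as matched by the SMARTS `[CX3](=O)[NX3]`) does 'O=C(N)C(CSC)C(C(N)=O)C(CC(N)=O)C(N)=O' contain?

[CX3](=O)[NX3] is the SMARTS for an amide: a carbonyl carbon bonded to a trivalent nitrogen.
The molecule carries 4 separate instances of a primary amide (-C(=O)NH2) meeting every constraint; each maps to a distinct set of atoms, giving 4 matches.

4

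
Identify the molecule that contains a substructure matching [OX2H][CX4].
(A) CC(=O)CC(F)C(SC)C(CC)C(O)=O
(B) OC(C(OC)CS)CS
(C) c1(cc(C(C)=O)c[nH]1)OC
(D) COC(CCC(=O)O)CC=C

[OX2H][CX4] describes a hydroxyl oxygen bound to an sp3 (X4) carbon (an aliphatic alcohol).
(A) has a carboxylic acid group (-C(=O)OH) but the -OH is on a CX3 carbonyl carbon, not a CX4 carbon.
(B) contains a hydroxyl group (-OH), which satisfies every atom and bond constraint.
(C) has a methoxy ether (-OCH3) but the oxygen has H0 (ether), not H1.
(D) has a methoxy ether (-OCH3) but the oxygen has H0 (ether), not H1.
So the answer is (B).

B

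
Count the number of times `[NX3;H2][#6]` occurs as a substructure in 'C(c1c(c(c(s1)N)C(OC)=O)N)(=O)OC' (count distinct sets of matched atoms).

[NX3;H2][#6] is the SMARTS for a primary amine: a trivalent nitrogen with two H attached to carbon.
The molecule carries 2 separate instances of a primary amino group (-NH2) meeting every constraint; each maps to a distinct set of atoms, giving 2 matches.

2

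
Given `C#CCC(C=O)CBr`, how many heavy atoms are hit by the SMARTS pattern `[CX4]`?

3

The query [CX4] means: C with X4: aliphatic carbon with exactly 4 total connections (bonds + H).
Check the 8 heavy atoms by environment: 3× C (X4) → match; 2× C (X2) → no; 1× Br (X1) → no; 1× C (X3) → no; 1× O (X1) → no.
That gives 3 matching atoms.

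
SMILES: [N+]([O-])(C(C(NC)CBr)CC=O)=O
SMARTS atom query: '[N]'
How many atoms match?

2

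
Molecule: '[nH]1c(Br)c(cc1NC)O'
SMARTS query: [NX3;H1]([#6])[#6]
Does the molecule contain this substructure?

Yes

The pattern [NX3;H1]([#6])[#6] describes a trivalent nitrogen with one H, bonded to two carbons — a secondary amine.
The molecule carries an N-methylamino group (-NHCH3), whose atoms satisfy every constraint of the query, so the pattern matches.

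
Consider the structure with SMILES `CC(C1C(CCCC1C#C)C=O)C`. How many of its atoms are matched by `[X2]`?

The query [X2] means: any atom with exactly two total connections (bonds + H).
Check the 13 heavy atoms by environment: 9× C (X4) → no; 2× C (X2) → match; 1× C (X3) → no; 1× O (X1) → no.
That gives 2 matching atoms.

2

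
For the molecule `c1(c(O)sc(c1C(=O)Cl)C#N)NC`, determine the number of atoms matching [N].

The query [N] means: uppercase N matches aliphatic (non-aromatic) nitrogen only.
Check the 13 heavy atoms by environment: 1× s (aromatic) → no; 4× c (aromatic) → no; 2× N → match; 3× C → no; 2× O → no; 1× Cl → no.
That gives 2 matching atoms.

2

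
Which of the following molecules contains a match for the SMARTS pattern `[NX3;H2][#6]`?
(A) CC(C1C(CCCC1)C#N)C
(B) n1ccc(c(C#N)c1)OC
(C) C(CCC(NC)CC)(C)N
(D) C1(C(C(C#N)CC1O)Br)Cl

C

[NX3;H2][#6] describes a trivalent nitrogen with two H attached to carbon (a primary amine).
(A) has a nitrile (-C#N) but the nitrogen is NX1 (triple-bonded), not NX3 with two H.
(B) has a nitrile (-C#N) but the nitrogen is NX1 (triple-bonded), not NX3 with two H.
(C) contains a primary amino group (-NH2), which satisfies every atom and bond constraint.
(D) has a nitrile (-C#N) but the nitrogen is NX1 (triple-bonded), not NX3 with two H.
So the answer is (C).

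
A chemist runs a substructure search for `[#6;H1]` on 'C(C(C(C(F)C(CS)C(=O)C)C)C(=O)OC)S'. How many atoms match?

Check the 17 heavy atoms by environment: 2× C (H2) → no; 4× C (H1) → match; 2× S (H1) → no; 1× F (H0) → no; 2× C (H0) → no; 3× O (H0) → no; 3× C (H3) → no.
That gives 4 matching atoms.

4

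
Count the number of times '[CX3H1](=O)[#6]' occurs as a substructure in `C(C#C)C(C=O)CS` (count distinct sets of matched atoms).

1

[CX3H1](=O)[#6] is the SMARTS for an aldehyde: an sp2 carbon with one H, double-bonded to O and single-bonded to carbon.
Exactly one fragment in the molecule meets all constraints, giving 1 match.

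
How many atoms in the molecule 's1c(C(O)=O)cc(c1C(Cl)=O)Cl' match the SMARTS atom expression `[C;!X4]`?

2

The query [C;!X4] means: aliphatic carbon that does not have four total connections.
Check the 12 heavy atoms by environment: 1× s (aromatic, X2) → no; 4× c (aromatic, X3) → no; 2× Cl (X1) → no; 2× C (X3) → match; 2× O (X1) → no; 1× O (X2) → no.
That gives 2 matching atoms.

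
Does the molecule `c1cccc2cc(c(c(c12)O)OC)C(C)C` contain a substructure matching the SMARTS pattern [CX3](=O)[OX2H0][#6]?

No

The pattern [CX3](=O)[OX2H0][#6] describes a carbonyl carbon bonded to an oxygen that is itself bonded to carbon (no H on that O) — an ester.
The closest candidate here is a methoxy ether (-OCH3), but the ether oxygen is not adjacent to a C=O carbon. No other fragment satisfies the full query, so there is no match.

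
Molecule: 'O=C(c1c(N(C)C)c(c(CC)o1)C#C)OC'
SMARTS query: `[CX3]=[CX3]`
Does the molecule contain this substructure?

No

The pattern [CX3]=[CX3] describes a non-aromatic C=C double bond between two sp2 carbons — an alkene.
The closest candidate here is an ethynyl group (-C#CH), but the C-C bond is a triple bond, not a double bond. No other fragment satisfies the full query, so there is no match.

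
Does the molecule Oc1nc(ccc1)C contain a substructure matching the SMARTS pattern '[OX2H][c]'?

The pattern [OX2H][c] describes a hydroxyl oxygen attached to an aromatic carbon — a phenol.
The molecule carries a hydroxyl group (-OH), whose atoms satisfy every constraint of the query, so the pattern matches.

Yes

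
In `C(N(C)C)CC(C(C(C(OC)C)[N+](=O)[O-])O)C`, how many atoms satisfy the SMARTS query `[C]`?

11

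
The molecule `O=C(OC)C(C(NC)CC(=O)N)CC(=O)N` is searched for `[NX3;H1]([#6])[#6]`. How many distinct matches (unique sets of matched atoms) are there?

1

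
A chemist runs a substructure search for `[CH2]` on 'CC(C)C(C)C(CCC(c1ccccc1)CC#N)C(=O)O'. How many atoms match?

The query [CH2] means: aliphatic carbon with exactly two hydrogens.
Check the 21 heavy atoms by environment: 3× C (H2) → match; 4× C (H1) → no; 3× C (H3) → no; 2× C (H0) → no; 1× O (H0) → no; 1× O (H1) → no; 1× N (H0) → no; 1× c (aromatic, H0) → no; 5× c (aromatic, H1) → no.
That gives 3 matching atoms.

3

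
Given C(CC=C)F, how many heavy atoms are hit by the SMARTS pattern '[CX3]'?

2

The query [CX3] means: C with X3: aliphatic carbon with exactly 3 total connections.
Check the 5 heavy atoms by environment: 2× C (X4) → no; 2× C (X3) → match; 1× F (X1) → no.
That gives 2 matching atoms.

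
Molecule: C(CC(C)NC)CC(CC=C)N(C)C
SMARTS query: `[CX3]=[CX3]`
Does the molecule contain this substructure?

Yes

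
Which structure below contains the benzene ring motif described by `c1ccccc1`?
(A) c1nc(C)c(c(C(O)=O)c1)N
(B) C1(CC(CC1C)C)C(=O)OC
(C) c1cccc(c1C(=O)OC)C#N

C

c1ccccc1 describes six aromatic carbons in a ring (a benzene ring).
(A) has a methyl group (-CH3) but no six-membered all-carbon aromatic ring is present.
(B) has a methyl group (-CH3) but no six-membered all-carbon aromatic ring is present.
(C) contains the required atom environment, so the pattern matches.
So the answer is (C).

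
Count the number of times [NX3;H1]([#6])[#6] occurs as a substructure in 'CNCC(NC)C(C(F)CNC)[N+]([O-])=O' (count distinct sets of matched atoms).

[NX3;H1]([#6])[#6] is the SMARTS for a secondary amine: a trivalent nitrogen with one H, bonded to two carbons.
The molecule carries 3 separate instances of an N-methylamino group (-NHCH3) meeting every constraint; each maps to a distinct set of atoms, giving 3 matches.

3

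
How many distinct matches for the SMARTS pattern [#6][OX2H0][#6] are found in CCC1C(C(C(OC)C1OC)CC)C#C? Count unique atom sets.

2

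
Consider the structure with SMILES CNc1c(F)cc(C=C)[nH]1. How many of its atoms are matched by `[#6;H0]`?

3

The query [#6;H0] means: any carbon with no attached hydrogen.
Check the 10 heavy atoms by environment: 1× n (aromatic, H1) → no; 3× c (aromatic, H0) → match; 1× c (aromatic, H1) → no; 1× F (H0) → no; 1× C (H1) → no; 1× C (H2) → no; 1× N (H1) → no; 1× C (H3) → no.
That gives 3 matching atoms.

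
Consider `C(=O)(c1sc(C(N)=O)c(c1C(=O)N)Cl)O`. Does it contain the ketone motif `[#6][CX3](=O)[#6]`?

No

The pattern [#6][CX3](=O)[#6] describes a carbonyl carbon (no H) flanked by two carbons — a ketone.
The closest candidate here is a carboxylic acid group (-C(=O)OH), but one neighbour of the carbonyl carbon is O, not C. No other fragment satisfies the full query, so there is no match.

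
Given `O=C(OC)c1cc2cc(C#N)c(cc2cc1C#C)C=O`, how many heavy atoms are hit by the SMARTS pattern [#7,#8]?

4

The query [#7,#8] means: nitrogen or oxygen (comma = OR).
Check the 20 heavy atoms by environment: 10× c (aromatic) → no; 6× C → no; 3× O → match; 1× N → match.
Summing the matching environments: 3 + 1 = 4 matching atoms.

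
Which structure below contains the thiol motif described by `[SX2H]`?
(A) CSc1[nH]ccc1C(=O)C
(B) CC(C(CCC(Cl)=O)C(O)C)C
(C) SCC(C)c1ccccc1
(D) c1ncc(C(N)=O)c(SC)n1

C

[SX2H] describes an aliphatic sulfur with two connections, one being H (a thiol).
(A) has a methylthio ether (-SCH3) but the sulfur has H0 (bonded to two carbons), not H1.
(B) has a hydroxyl group (-OH) but it is an -OH, not an -SH.
(C) contains a thiol (-SH), which satisfies every atom and bond constraint.
(D) has a methylthio ether (-SCH3) but the sulfur has H0 (bonded to two carbons), not H1.
So the answer is (C).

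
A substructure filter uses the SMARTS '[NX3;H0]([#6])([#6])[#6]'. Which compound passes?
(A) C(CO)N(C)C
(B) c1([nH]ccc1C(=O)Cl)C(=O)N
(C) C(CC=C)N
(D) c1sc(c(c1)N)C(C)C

[NX3;H0]([#6])([#6])[#6] describes a trivalent nitrogen with no H, bonded to three carbons (a tertiary amine).
(A) contains a dimethylamino group (-N(CH3)2), which satisfies every atom and bond constraint.
(B) has a primary amide (-C(=O)NH2) but the amide nitrogen has H2 and only one carbon neighbour.
(C) has a primary amino group (-NH2) but the nitrogen has H2, not H0 with three carbons.
(D) has a primary amino group (-NH2) but the nitrogen has H2, not H0 with three carbons.
So the answer is (A).

A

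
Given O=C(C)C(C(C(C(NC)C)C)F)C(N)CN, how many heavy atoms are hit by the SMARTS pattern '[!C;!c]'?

5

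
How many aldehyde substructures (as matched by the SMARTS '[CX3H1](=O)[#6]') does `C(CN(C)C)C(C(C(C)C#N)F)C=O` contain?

1

[CX3H1](=O)[#6] is the SMARTS for an aldehyde: an sp2 carbon with one H, double-bonded to O and single-bonded to carbon.
Exactly one fragment in the molecule meets all constraints, giving 1 match.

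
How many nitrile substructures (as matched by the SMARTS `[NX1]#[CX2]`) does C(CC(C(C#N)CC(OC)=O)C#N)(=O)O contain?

[NX1]#[CX2] is the SMARTS for a nitrile: a nitrogen triple-bonded to a two-connected carbon.
The molecule carries 2 separate instances of a nitrile (-C#N) meeting every constraint; each maps to a distinct set of atoms, giving 2 matches.

2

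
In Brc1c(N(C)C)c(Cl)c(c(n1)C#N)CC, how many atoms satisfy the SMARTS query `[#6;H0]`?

6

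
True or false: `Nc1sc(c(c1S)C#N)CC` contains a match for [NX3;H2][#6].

The pattern [NX3;H2][#6] describes a trivalent nitrogen with two H attached to carbon — a primary amine.
The molecule carries a primary amino group (-NH2), whose atoms satisfy every constraint of the query, so the pattern matches.

True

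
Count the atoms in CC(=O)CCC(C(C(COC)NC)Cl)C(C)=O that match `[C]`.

12

The query [C] means: uppercase C matches aliphatic (non-aromatic) carbon only.
Check the 17 heavy atoms by environment: 12× C → match; 3× O → no; 1× N → no; 1× Cl → no.
That gives 12 matching atoms.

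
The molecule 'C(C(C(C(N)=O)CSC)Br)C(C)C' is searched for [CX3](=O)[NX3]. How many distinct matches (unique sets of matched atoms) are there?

[CX3](=O)[NX3] is the SMARTS for an amide: a carbonyl carbon bonded to a trivalent nitrogen.
Exactly one fragment in the molecule meets all constraints, giving 1 match.

1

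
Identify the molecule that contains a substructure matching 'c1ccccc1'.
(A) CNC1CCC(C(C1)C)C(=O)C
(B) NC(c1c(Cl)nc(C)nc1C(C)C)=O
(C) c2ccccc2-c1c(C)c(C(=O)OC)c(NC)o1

C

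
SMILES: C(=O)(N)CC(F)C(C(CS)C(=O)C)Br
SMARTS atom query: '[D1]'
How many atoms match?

7

Check the 14 heavy atoms by environment: 2× C (D2) → no; 5× C (D3) → no; 1× F (D1) → match; 2× O (D1) → match; 1× N (D1) → match; 1× S (D1) → match; 1× C (D1) → match; 1× Br (D1) → match.
Summing the matching environments: 1 + 2 + 1 + 1 + 1 + 1 = 7 matching atoms.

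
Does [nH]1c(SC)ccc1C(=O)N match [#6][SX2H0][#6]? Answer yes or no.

Yes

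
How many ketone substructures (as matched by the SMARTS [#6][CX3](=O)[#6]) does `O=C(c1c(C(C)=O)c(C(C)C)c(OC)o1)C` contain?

2

[#6][CX3](=O)[#6] is the SMARTS for a ketone: a carbonyl carbon (no H) flanked by two carbons.
The molecule carries 2 separate instances of an acetyl/ketone group (-C(=O)CH3) meeting every constraint; each maps to a distinct set of atoms, giving 2 matches.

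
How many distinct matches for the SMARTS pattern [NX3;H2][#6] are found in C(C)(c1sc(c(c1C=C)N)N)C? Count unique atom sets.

2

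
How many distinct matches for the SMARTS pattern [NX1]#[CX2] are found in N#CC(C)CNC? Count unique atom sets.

1

[NX1]#[CX2] is the SMARTS for a nitrile: a nitrogen triple-bonded to a two-connected carbon.
Exactly one fragment in the molecule meets all constraints, giving 1 match.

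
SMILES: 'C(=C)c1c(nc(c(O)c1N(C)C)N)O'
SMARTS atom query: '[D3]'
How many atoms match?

6

The query [D3] means: atom with exactly three heavy-atom neighbours.
Check the 14 heavy atoms by environment: 1× n (aromatic, D2) → no; 5× c (aromatic, D3) → match; 2× O (D1) → no; 1× N (D3) → match; 3× C (D1) → no; 1× C (D2) → no; 1× N (D1) → no.
Summing the matching environments: 5 + 1 = 6 matching atoms.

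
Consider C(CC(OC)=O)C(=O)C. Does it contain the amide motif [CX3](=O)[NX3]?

No

The pattern [CX3](=O)[NX3] describes a carbonyl carbon bonded to a trivalent nitrogen — an amide.
The closest candidate here is a methyl-ester group (-C(=O)OCH3), but the carbonyl is bonded to O, not to an NX3 nitrogen. No other fragment satisfies the full query, so there is no match.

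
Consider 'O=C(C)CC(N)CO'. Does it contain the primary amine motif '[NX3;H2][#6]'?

Yes

The pattern [NX3;H2][#6] describes a trivalent nitrogen with two H attached to carbon — a primary amine.
The molecule carries a primary amino group (-NH2), whose atoms satisfy every constraint of the query, so the pattern matches.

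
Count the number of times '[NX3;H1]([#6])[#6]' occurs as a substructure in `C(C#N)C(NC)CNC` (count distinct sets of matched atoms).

[NX3;H1]([#6])[#6] is the SMARTS for a secondary amine: a trivalent nitrogen with one H, bonded to two carbons.
The molecule carries 2 separate instances of an N-methylamino group (-NHCH3) meeting every constraint; each maps to a distinct set of atoms, giving 2 matches.

2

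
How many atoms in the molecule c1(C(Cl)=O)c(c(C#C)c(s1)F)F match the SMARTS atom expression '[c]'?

4

The query [c] means: lowercase c matches aromatic carbon only.
Check the 12 heavy atoms by environment: 1× s (aromatic) → no; 4× c (aromatic) → match; 2× F → no; 3× C → no; 1× O → no; 1× Cl → no.
That gives 4 matching atoms.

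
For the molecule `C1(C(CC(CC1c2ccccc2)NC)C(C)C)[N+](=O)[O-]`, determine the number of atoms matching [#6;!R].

4

The query [#6;!R] means: carbon not in any ring.
Check the 20 heavy atoms by environment: 6× C (in 6-ring) → no; 4× C (acyclic) → match; 6× c (aromatic, in 6-ring) → no; 1× N (acyclic) → no; 1× N (charge +1, acyclic) → no; 1× O (charge -1, acyclic) → no; 1× O (acyclic) → no.
That gives 4 matching atoms.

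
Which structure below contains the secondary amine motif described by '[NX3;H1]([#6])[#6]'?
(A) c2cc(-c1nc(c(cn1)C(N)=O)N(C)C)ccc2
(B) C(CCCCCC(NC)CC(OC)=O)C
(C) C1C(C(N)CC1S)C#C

[NX3;H1]([#6])[#6] describes a trivalent nitrogen with one H, bonded to two carbons (a secondary amine).
(A) has a primary amide (-C(=O)NH2) but the -C(=O)NH2 nitrogen has H2, not H1.
(B) contains an N-methylamino group (-NHCH3), which satisfies every atom and bond constraint.
(C) has a primary amino group (-NH2) but the nitrogen has H2 and only one carbon neighbour.
So the answer is (B).

B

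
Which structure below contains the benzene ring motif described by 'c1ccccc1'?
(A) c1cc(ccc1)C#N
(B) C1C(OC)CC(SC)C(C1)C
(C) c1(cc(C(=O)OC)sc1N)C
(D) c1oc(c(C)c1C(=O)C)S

A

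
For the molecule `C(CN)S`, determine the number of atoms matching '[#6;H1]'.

0

Check the 4 heavy atoms by environment: 2× C (H2) → no; 1× S (H1) → no; 1× N (H2) → no.
No environment satisfies the query, so 0 matching atoms.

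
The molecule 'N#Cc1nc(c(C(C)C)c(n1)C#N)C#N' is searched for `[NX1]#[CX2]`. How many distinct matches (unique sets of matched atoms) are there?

3

[NX1]#[CX2] is the SMARTS for a nitrile: a nitrogen triple-bonded to a two-connected carbon.
The molecule carries 3 separate instances of a nitrile (-C#N) meeting every constraint; each maps to a distinct set of atoms, giving 3 matches.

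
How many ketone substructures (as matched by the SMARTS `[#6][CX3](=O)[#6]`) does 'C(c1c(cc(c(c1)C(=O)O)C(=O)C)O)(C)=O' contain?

2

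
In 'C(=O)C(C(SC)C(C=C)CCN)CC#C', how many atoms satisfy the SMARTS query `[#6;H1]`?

The query [#6;H1] means: any carbon bearing exactly one hydrogen.
Check the 15 heavy atoms by environment: 4× C (H2) → no; 6× C (H1) → match; 1× N (H2) → no; 1× S (H0) → no; 1× C (H3) → no; 1× C (H0) → no; 1× O (H0) → no.
That gives 6 matching atoms.

6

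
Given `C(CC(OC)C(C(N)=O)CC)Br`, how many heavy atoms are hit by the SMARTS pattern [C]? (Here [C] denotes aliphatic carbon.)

8

The query [C] means: uppercase C matches aliphatic (non-aromatic) carbon only.
Check the 12 heavy atoms by environment: 8× C → match; 2× O → no; 1× N → no; 1× Br → no.
That gives 8 matching atoms.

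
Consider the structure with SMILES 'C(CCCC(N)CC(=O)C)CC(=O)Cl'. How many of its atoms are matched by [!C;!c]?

4

The query [!C;!c] means: neither aliphatic nor aromatic carbon — same as [!#6].
Check the 14 heavy atoms by environment: 10× C → no; 2× O → match; 1× Cl → match; 1× N → match.
Summing the matching environments: 2 + 1 + 1 = 4 matching atoms.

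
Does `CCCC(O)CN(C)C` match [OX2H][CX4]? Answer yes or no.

Yes

The pattern [OX2H][CX4] describes a hydroxyl oxygen bound to an sp3 (X4) carbon — an aliphatic alcohol.
The molecule carries a hydroxyl group (-OH), whose atoms satisfy every constraint of the query, so the pattern matches.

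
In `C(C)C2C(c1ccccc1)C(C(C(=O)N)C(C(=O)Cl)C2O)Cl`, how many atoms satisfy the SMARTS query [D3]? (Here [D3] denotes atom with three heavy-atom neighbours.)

9

The query [D3] means: atom with exactly three heavy-atom neighbours.
Check the 22 heavy atoms by environment: 8× C (D3) → match; 1× C (D2) → no; 1× C (D1) → no; 1× c (aromatic, D3) → match; 5× c (aromatic, D2) → no; 2× Cl (D1) → no; 3× O (D1) → no; 1× N (D1) → no.
Summing the matching environments: 8 + 1 = 9 matching atoms.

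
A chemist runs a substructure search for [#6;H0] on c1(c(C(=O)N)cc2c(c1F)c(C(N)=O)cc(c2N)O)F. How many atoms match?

10

The query [#6;H0] means: any carbon with no attached hydrogen.
Check the 20 heavy atoms by environment: 8× c (aromatic, H0) → match; 2× c (aromatic, H1) → no; 3× N (H2) → no; 2× C (H0) → match; 2× O (H0) → no; 2× F (H0) → no; 1× O (H1) → no.
Summing the matching environments: 8 + 2 = 10 matching atoms.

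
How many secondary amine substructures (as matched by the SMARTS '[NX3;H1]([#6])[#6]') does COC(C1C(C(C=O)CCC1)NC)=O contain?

1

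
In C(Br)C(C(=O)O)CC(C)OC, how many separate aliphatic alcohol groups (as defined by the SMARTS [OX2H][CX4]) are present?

0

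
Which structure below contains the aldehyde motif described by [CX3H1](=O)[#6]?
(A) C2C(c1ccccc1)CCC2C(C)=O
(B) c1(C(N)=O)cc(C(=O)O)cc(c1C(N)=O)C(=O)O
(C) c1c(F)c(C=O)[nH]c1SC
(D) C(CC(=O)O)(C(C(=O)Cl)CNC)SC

C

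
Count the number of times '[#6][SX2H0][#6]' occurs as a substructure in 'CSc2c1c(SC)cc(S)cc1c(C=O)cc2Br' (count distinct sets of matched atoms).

2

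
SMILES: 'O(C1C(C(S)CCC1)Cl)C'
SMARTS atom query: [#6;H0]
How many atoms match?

The query [#6;H0] means: any carbon with no attached hydrogen.
Check the 10 heavy atoms by environment: 3× C (H2) → no; 3× C (H1) → no; 1× S (H1) → no; 1× Cl (H0) → no; 1× O (H0) → no; 1× C (H3) → no.
No environment satisfies the query, so 0 matching atoms.

0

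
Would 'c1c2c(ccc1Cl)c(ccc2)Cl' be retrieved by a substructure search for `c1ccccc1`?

The pattern c1ccccc1 describes six aromatic carbons in a ring — a benzene ring.
The required atom environment is present in the molecule, so the pattern matches.

Yes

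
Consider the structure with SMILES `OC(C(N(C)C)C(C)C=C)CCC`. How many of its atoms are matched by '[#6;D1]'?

5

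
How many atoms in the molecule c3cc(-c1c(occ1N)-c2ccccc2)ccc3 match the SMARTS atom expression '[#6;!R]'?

0

The query [#6;!R] means: carbon not in any ring.
Check the 18 heavy atoms by environment: 1× o (aromatic, in 5-ring) → no; 4× c (aromatic, in 5-ring) → no; 12× c (aromatic, in 6-ring) → no; 1× N (acyclic) → no.
No environment satisfies the query, so 0 matching atoms.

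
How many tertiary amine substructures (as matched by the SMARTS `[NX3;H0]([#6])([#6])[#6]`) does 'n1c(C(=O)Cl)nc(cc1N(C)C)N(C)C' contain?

2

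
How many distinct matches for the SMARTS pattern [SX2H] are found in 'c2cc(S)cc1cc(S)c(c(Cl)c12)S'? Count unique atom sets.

3

[SX2H] is the SMARTS for a thiol: an aliphatic sulfur with two connections, one being H.
The molecule carries 3 separate instances of a thiol (-SH) meeting every constraint; each maps to a distinct set of atoms, giving 3 matches.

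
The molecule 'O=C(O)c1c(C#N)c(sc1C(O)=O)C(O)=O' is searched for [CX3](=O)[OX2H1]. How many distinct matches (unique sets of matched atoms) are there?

[CX3](=O)[OX2H1] is the SMARTS for a carboxylic acid: an sp2 carbon double-bonded to O and single-bonded to an -OH oxygen.
The molecule carries 3 separate instances of a carboxylic acid group (-C(=O)OH) meeting every constraint; each maps to a distinct set of atoms, giving 3 matches.

3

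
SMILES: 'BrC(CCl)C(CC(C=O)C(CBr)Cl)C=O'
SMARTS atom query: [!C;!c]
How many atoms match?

The query [!C;!c] means: neither aliphatic nor aromatic carbon — same as [!#6].
Check the 15 heavy atoms by environment: 9× C → no; 2× O → match; 2× Cl → match; 2× Br → match.
Summing the matching environments: 2 + 2 + 2 = 6 matching atoms.

6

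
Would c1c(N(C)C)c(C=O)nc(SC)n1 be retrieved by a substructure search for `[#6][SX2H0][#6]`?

Yes

The pattern [#6][SX2H0][#6] describes an aliphatic sulfur bridging two carbons with no H on the sulfur — a thioether.
The molecule carries a methylthio ether (-SCH3), whose atoms satisfy every constraint of the query, so the pattern matches.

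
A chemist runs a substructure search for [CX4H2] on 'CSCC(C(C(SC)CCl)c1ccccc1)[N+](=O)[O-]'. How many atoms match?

2

Check the 19 heavy atoms by environment: 2× C (H2, X4) → match; 3× C (H1, X4) → no; 2× S (H0, X2) → no; 2× C (H3, X4) → no; 1× Cl (H0, X1) → no; 1× c (aromatic, H0, X3) → no; 5× c (aromatic, H1, X3) → no; 1× N (charge +1, H0, X3) → no; 1× O (charge -1, H0, X1) → no; 1× O (H0, X1) → no.
That gives 2 matching atoms.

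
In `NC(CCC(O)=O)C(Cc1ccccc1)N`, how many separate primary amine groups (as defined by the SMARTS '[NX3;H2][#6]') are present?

[NX3;H2][#6] is the SMARTS for a primary amine: a trivalent nitrogen with two H attached to carbon.
The molecule carries 2 separate instances of a primary amino group (-NH2) meeting every constraint; each maps to a distinct set of atoms, giving 2 matches.

2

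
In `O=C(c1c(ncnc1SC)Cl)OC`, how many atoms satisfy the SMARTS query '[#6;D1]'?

Check the 13 heavy atoms by environment: 2× n (aromatic, D2) → no; 1× c (aromatic, D2) → no; 3× c (aromatic, D3) → no; 1× C (D3) → no; 1× O (D1) → no; 1× O (D2) → no; 2× C (D1) → match; 1× S (D2) → no; 1× Cl (D1) → no.
That gives 2 matching atoms.

2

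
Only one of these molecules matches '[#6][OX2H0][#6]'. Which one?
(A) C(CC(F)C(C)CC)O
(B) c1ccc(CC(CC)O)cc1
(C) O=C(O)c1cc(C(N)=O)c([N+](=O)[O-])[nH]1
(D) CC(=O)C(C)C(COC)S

D

[#6][OX2H0][#6] describes an aliphatic oxygen bridging two carbons with no H on the oxygen (an ether).
(A) has a hydroxyl group (-OH) but the oxygen has H1, not H0 bridging two carbons.
(B) has a hydroxyl group (-OH) but the oxygen has H1, not H0 bridging two carbons.
(C) has a carboxylic acid group (-C(=O)OH) but the -OH oxygen has H1; the =O is OX1, not OX2.
(D) contains a methoxy ether (-OCH3), which satisfies every atom and bond constraint.
So the answer is (D).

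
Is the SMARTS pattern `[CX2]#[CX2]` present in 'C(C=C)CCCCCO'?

The pattern [CX2]#[CX2] describes a carbon-carbon triple bond — an alkyne.
The closest candidate here is a vinyl group (-CH=CH2), but the C=C is a double bond; both carbons are CX3, not CX2. No other fragment satisfies the full query, so there is no match.

No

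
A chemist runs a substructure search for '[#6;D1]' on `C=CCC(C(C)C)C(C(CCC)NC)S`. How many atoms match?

Check the 15 heavy atoms by environment: 4× C (D2) → no; 4× C (D3) → no; 5× C (D1) → match; 1× N (D2) → no; 1× S (D1) → no.
That gives 5 matching atoms.

5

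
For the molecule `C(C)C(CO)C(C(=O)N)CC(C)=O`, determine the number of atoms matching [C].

9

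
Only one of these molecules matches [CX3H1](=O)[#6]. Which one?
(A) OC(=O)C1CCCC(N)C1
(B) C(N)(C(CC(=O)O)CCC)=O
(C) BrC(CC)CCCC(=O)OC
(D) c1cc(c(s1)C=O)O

D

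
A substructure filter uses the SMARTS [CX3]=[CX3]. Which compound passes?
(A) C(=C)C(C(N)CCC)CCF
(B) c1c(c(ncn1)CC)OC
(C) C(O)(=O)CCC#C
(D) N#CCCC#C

A

[CX3]=[CX3] describes a non-aromatic C=C double bond between two sp2 carbons (an alkene).
(A) contains a vinyl group (-CH=CH2), which satisfies every atom and bond constraint.
(B) has an ethyl group (-CH2CH3) but its C-C bond is a single bond between CX4 carbons, not CX3=CX3.
(C) has an ethynyl group (-C#CH) but the C-C bond is a triple bond, not a double bond.
(D) has an ethynyl group (-C#CH) but the C-C bond is a triple bond, not a double bond.
So the answer is (A).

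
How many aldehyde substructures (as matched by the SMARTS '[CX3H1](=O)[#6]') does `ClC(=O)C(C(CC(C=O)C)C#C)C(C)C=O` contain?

[CX3H1](=O)[#6] is the SMARTS for an aldehyde: an sp2 carbon with one H, double-bonded to O and single-bonded to carbon.
The molecule carries 2 separate instances of an aldehyde (-CHO) meeting every constraint; each maps to a distinct set of atoms, giving 2 matches.

2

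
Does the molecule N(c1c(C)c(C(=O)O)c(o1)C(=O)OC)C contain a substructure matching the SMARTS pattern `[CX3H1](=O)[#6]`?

No

The pattern [CX3H1](=O)[#6] describes an sp2 carbon with one H, double-bonded to O and single-bonded to carbon — an aldehyde.
The closest candidate here is a carboxylic acid group (-C(=O)OH), but the carbonyl carbon has H0 and is bonded to O, not H1. No other fragment satisfies the full query, so there is no match.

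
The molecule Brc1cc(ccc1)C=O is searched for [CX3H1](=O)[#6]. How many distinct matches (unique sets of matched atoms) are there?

1

[CX3H1](=O)[#6] is the SMARTS for an aldehyde: an sp2 carbon with one H, double-bonded to O and single-bonded to carbon.
Exactly one fragment in the molecule meets all constraints, giving 1 match.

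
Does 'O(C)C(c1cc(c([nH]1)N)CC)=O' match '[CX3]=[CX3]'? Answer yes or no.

The pattern [CX3]=[CX3] describes a non-aromatic C=C double bond between two sp2 carbons — an alkene.
The closest candidate here is an ethyl group (-CH2CH3), but its C-C bond is a single bond between CX4 carbons, not CX3=CX3. No other fragment satisfies the full query, so there is no match.

No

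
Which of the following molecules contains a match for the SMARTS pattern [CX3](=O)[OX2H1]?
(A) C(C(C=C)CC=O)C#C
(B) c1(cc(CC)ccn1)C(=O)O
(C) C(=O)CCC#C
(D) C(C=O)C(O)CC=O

B

[CX3](=O)[OX2H1] describes an sp2 carbon double-bonded to O and single-bonded to an -OH oxygen (a carboxylic acid).
(A) has an aldehyde (-CHO) but there is no singly-bonded oxygen on the carbonyl carbon.
(B) contains a carboxylic acid group (-C(=O)OH), which satisfies every atom and bond constraint.
(C) has an aldehyde (-CHO) but there is no singly-bonded oxygen on the carbonyl carbon.
(D) has an aldehyde (-CHO) but there is no singly-bonded oxygen on the carbonyl carbon.
So the answer is (B).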